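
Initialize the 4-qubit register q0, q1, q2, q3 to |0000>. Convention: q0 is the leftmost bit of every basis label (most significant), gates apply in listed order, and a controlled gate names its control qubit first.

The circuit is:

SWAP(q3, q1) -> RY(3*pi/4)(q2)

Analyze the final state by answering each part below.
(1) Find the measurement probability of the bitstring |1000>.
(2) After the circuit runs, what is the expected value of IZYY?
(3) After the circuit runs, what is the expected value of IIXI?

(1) Outcome |1000> occurs with probability 0.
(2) The observable IZYY averages to 0.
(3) In the final state, IIXI has expectation sqrt(2)/2.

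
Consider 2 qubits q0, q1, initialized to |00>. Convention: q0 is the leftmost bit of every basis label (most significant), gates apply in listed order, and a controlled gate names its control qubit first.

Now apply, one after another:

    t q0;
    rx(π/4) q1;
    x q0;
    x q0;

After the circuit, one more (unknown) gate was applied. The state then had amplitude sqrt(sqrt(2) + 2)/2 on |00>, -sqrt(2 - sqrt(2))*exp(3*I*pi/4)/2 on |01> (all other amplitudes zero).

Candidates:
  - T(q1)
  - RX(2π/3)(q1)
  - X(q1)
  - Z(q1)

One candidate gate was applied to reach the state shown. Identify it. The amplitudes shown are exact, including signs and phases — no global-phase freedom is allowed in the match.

The applied gate was T(q1). Key observation: gates 3-4 undo each other exactly, leaving only the rest of the circuit to track.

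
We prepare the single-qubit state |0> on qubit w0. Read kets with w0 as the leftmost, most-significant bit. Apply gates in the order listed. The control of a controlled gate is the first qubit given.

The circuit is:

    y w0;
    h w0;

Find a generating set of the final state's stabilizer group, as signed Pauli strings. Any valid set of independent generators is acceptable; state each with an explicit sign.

The final state is stabilized by the group generated by -X; other independent generating sets are equally valid.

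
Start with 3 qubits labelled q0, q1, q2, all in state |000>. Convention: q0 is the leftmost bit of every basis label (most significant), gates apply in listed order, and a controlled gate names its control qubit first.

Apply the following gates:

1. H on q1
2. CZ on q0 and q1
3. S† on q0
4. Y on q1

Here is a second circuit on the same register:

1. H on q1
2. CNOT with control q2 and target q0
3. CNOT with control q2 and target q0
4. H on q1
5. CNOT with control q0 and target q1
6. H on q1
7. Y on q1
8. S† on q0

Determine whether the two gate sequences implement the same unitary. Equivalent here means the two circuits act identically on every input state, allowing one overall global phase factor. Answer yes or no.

Yes: on every input state the two circuits agree up to one overall phase factor.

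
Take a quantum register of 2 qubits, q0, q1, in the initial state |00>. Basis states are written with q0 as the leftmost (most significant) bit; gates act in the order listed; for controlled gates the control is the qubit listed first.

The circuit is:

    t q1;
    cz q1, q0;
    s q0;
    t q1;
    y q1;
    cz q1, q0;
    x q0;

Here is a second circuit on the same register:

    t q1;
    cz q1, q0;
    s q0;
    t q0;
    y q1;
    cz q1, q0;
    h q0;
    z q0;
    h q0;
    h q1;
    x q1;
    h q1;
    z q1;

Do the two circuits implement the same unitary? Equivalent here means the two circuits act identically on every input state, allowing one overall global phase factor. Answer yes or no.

No, they are not equivalent — no single phase factor reconciles the two unitaries.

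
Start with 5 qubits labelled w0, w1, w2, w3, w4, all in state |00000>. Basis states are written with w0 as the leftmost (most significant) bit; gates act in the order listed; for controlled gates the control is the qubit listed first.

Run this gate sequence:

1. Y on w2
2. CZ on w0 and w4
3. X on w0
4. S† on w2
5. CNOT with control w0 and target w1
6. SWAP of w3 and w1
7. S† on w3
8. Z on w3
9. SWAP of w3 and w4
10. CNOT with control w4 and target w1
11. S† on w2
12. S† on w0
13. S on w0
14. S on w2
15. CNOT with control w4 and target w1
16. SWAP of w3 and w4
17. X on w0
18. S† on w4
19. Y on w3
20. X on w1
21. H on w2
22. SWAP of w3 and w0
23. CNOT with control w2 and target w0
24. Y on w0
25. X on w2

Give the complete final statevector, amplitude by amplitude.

After the circuit, the state carries amplitude sqrt(2)*I/2 on |01000>, sqrt(2)*I/2 on |11100>, and 0 on every other basis state.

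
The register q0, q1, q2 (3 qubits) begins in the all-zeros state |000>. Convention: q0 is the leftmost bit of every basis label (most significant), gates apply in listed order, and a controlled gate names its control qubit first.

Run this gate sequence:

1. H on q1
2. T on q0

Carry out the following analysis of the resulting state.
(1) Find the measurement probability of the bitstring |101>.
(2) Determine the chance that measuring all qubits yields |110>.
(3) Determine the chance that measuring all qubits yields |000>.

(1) A full measurement returns |101> with probability 0.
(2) The probability of measuring |110> is 0.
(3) The probability of measuring |000> is 1/2.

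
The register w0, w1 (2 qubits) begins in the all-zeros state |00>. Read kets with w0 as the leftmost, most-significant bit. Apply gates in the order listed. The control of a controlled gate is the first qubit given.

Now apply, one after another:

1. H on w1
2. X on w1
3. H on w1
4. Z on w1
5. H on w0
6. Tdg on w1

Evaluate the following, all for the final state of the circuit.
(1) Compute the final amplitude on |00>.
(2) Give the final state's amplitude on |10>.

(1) The final state's coefficient on |00> equals sqrt(2)/2. Key observation: steps 1-4 multiply out to the identity, so the circuit reduces to the remaining gates.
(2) |10> carries amplitude sqrt(2)/2 in the final state.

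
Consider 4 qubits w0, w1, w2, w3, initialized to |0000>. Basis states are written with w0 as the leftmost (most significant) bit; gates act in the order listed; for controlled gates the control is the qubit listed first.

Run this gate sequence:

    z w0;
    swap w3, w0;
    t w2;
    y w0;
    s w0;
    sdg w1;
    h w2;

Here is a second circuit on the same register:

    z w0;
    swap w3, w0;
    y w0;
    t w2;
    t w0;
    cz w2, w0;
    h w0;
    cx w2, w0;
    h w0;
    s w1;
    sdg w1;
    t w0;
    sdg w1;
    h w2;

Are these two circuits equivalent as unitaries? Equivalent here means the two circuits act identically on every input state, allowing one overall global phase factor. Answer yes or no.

Yes, they are equivalent — the unitaries differ by at most a global phase.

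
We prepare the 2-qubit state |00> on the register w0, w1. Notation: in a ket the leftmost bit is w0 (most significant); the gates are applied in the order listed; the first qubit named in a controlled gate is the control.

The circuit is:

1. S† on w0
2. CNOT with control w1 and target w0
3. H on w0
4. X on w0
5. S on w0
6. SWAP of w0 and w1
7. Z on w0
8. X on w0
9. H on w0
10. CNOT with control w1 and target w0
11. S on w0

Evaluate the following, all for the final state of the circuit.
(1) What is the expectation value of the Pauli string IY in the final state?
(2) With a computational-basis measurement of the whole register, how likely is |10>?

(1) In the final state, IY has expectation -1.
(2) Outcome |10> occurs with probability 1/4.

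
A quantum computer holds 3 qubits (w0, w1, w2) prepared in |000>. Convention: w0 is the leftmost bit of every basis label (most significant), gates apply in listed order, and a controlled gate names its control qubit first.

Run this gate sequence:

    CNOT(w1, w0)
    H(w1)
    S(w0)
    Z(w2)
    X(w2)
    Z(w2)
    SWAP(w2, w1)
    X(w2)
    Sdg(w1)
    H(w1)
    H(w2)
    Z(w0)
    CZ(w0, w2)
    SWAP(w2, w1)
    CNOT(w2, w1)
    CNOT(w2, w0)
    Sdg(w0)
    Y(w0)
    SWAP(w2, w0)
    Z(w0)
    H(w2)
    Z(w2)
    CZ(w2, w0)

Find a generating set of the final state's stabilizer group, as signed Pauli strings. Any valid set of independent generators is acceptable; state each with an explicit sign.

One valid set of independent stabilizer generators is +XYI, +IIX, +ZZI (any independent generating set of the same group is equally correct).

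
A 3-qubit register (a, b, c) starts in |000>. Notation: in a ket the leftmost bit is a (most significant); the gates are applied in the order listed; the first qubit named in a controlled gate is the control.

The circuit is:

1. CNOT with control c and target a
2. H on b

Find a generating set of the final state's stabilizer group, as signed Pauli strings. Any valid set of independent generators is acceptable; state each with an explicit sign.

The final state is stabilized by the group generated by +IXI, +ZII, +IIZ; other independent generating sets are equally valid.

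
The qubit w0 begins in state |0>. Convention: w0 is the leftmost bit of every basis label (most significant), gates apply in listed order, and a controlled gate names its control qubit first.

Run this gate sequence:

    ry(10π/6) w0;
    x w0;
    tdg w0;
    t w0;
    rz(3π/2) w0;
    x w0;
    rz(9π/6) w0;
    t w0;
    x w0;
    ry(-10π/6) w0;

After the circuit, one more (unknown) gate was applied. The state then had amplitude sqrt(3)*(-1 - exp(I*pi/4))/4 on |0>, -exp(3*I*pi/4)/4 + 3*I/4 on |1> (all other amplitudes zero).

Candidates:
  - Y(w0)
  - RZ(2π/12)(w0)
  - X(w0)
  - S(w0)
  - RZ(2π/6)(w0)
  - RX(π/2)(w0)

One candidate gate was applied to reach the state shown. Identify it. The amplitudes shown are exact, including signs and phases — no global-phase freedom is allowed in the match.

The applied gate was S(w0).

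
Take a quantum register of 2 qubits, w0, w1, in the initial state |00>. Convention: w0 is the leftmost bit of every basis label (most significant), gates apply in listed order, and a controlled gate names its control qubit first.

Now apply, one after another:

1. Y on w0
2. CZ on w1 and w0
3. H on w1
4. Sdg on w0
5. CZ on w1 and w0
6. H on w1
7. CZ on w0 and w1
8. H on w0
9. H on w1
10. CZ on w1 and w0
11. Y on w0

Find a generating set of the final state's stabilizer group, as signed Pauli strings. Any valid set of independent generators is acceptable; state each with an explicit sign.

The stabilizer group can be generated by +XZ, +ZX, among other valid generating sets.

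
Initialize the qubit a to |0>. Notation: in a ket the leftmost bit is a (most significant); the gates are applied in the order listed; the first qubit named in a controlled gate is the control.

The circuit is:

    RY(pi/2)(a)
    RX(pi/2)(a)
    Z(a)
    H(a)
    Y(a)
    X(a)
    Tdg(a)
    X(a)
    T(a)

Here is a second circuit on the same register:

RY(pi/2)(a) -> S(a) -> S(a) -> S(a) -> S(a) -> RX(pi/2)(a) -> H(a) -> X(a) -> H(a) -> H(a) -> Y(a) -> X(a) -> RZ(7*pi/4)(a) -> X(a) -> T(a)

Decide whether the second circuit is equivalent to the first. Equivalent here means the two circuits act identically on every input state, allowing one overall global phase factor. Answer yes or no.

Yes, they are equivalent — the unitaries differ by at most a global phase.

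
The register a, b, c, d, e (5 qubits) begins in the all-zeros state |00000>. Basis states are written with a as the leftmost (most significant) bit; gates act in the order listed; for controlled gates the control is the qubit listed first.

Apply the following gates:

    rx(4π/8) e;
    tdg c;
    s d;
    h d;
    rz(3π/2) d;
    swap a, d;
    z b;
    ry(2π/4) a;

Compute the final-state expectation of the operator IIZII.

The expectation value of IIZII is 1.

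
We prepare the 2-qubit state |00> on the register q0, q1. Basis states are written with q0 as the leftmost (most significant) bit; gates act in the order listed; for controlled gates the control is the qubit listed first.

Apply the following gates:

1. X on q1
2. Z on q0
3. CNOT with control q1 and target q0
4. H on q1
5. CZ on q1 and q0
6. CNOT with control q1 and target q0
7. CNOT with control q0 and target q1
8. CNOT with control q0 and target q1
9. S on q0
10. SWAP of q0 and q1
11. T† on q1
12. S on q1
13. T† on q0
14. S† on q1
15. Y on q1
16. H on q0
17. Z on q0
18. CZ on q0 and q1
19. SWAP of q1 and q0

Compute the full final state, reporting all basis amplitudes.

The resulting statevector has amplitude -exp(3*I*pi/4)/2 on |00>, exp(3*I*pi/4)/2 on |01>, exp(I*pi/4)/2 on |10>, -exp(I*pi/4)/2 on |11>.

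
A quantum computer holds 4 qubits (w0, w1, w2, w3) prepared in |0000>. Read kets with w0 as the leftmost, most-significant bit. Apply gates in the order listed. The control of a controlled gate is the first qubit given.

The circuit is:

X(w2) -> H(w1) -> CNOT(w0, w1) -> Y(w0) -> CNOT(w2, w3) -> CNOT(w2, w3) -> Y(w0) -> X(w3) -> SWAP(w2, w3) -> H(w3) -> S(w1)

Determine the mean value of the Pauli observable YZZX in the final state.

The expectation value of YZZX is 0. Key observation: the block from step 4 through step 7 cancels to the identity and can be dropped.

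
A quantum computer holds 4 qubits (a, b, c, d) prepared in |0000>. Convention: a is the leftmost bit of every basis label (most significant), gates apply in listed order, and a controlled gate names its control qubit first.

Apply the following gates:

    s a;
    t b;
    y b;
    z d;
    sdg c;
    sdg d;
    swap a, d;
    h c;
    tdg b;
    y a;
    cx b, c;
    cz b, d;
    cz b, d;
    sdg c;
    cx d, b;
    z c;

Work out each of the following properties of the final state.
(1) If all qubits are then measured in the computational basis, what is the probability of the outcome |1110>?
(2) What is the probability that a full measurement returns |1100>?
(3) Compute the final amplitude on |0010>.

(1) A full measurement returns |1110> with probability 1/2.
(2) The probability of measuring |1100> is 1/2.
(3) The amplitude on |0010> is 0.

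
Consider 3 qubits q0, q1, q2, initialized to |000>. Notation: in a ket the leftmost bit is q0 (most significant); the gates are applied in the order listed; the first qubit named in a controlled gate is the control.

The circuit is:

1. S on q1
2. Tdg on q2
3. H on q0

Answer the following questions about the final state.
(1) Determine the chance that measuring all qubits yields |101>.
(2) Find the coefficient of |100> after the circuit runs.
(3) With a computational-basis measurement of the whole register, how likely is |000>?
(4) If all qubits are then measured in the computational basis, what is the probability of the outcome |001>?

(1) Outcome |101> occurs with probability 0.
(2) The amplitude on |100> is sqrt(2)/2.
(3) A full measurement returns |000> with probability 1/2.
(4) A full measurement returns |001> with probability 0.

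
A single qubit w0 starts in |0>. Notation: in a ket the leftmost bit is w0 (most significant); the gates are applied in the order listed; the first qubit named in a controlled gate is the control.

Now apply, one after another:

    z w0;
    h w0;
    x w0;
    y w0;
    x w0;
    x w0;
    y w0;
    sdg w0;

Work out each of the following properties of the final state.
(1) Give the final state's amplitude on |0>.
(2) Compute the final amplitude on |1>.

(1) The final state's coefficient on |0> equals sqrt(2)/2. Key observation: the block from step 4 through step 7 cancels to the identity and can be dropped.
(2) |1> carries amplitude -sqrt(2)*I/2 in the final state.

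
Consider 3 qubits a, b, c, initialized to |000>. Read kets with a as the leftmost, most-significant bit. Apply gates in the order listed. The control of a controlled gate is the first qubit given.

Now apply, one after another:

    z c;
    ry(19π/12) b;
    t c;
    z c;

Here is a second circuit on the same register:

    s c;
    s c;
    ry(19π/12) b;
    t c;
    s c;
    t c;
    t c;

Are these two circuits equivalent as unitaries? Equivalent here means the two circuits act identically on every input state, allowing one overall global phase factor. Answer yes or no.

Yes, they are equivalent — the unitaries differ by at most a global phase.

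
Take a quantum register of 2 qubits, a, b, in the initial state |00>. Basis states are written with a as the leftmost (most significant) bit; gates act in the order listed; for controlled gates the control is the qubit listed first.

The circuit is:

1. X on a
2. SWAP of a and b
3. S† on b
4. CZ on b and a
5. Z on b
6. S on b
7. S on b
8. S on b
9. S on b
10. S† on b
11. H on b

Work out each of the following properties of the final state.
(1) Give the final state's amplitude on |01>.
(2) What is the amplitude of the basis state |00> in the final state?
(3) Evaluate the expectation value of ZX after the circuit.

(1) The final state's coefficient on |01> equals -sqrt(2)/2. Key observation: gates 6-9 undo each other exactly, leaving only the rest of the circuit to track.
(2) The amplitude on |00> is sqrt(2)/2.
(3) In the final state, ZX has expectation -1.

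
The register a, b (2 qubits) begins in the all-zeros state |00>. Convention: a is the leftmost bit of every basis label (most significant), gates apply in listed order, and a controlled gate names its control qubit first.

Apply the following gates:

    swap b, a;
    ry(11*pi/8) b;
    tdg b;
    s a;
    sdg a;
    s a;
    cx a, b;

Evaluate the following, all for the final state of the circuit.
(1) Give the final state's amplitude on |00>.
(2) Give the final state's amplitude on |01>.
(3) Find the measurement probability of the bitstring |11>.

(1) |00> carries amplitude -cos(5*pi/16) in the final state. Key observation: steps 4-5 multiply out to the identity, so the circuit reduces to the remaining gates.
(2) The amplitude on |01> is -exp(3*I*pi/4)*sin(5*pi/16).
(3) A full measurement returns |11> with probability 0.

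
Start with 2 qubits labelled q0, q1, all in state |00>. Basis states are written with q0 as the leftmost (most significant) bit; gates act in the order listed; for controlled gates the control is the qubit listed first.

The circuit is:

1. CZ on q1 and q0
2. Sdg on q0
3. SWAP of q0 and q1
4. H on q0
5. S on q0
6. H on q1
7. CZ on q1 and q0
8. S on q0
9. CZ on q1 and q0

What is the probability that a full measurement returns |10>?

Outcome |10> occurs with probability 1/4.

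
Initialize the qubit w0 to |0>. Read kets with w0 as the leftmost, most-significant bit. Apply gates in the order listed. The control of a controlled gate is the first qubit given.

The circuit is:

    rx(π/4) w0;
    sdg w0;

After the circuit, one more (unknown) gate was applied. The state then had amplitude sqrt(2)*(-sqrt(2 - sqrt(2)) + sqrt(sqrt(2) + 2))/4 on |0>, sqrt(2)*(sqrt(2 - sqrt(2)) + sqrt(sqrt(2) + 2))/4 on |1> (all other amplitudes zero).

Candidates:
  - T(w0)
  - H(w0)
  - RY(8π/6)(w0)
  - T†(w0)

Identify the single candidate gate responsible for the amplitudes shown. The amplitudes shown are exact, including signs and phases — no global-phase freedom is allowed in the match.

The unique candidate consistent with the amplitudes is H(w0).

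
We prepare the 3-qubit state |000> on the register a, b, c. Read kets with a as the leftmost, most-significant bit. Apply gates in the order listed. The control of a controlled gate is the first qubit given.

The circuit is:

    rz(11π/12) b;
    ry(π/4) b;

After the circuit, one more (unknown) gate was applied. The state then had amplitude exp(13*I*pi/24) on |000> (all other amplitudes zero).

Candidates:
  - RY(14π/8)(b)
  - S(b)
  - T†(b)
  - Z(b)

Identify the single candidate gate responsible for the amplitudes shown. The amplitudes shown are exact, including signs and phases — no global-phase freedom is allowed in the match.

The applied gate was RY(14π/8)(b).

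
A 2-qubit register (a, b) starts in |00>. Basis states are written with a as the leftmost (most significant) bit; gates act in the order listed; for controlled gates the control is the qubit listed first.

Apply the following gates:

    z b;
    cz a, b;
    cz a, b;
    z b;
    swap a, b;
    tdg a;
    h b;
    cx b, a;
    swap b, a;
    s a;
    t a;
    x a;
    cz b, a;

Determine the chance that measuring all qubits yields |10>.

Outcome |10> occurs with probability 1/2. Key observation: gates 1-4 undo each other exactly, leaving only the rest of the circuit to track.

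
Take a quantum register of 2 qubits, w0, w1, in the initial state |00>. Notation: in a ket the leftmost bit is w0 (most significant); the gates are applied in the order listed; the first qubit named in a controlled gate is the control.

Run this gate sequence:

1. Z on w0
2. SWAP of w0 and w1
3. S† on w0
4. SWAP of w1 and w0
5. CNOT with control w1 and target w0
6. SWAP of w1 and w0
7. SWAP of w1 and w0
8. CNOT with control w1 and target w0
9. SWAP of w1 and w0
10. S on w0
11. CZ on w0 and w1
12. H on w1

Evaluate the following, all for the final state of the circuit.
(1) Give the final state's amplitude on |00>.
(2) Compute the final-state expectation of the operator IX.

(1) The final state's coefficient on |00> equals sqrt(2)/2. Key observation: gates 3-10 undo each other exactly, leaving only the rest of the circuit to track.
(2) The observable IX averages to 1.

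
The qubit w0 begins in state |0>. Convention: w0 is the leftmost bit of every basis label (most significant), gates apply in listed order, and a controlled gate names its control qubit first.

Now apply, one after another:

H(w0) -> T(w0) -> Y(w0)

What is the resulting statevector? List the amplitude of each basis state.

The resulting statevector has amplitude -sqrt(2)*exp(3*I*pi/4)/2 on |0>, sqrt(2)*I/2 on |1>.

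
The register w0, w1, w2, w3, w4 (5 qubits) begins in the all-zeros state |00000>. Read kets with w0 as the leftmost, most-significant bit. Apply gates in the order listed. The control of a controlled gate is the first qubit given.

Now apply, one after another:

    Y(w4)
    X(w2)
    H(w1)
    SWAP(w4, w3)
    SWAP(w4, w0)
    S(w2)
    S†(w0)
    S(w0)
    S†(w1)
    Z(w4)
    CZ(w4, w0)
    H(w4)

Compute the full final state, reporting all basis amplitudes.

After the circuit, the state carries amplitude -1/2 on |00110>, -1/2 on |00111>, I/2 on |01110>, I/2 on |01111>, and 0 on every other basis state.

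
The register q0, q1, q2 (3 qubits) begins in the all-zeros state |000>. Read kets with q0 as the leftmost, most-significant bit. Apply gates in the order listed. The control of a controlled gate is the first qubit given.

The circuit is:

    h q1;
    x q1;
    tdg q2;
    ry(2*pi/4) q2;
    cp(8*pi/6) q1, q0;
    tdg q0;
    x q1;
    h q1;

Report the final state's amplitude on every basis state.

The final amplitudes are sqrt(2)/2 on |000>, sqrt(2)/2 on |001>, and 0 on every other basis state.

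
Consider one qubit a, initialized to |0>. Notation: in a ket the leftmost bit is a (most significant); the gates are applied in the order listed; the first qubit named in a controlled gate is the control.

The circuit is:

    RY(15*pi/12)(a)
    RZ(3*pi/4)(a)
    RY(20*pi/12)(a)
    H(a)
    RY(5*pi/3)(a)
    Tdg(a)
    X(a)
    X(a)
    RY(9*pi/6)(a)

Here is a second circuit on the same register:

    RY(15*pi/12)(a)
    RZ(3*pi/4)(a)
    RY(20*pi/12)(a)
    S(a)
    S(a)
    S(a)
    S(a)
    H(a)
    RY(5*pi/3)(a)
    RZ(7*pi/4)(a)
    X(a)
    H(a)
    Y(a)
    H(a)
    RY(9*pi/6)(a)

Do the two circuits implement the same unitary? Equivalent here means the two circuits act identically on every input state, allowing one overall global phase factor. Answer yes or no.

No, they are not equivalent — no single phase factor reconciles the two unitaries.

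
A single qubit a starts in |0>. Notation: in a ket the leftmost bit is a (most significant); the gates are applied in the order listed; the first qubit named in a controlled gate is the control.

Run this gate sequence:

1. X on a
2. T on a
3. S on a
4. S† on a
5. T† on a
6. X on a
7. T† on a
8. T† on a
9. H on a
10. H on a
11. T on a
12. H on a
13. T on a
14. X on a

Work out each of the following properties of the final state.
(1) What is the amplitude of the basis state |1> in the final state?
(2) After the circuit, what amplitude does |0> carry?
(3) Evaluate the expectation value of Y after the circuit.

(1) |1> carries amplitude sqrt(2)/2 in the final state. Key observation: gates 1-6 undo each other exactly, leaving only the rest of the circuit to track.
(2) The final state's coefficient on |0> equals sqrt(2)*exp(I*pi/4)/2.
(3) In the final state, Y has expectation -sqrt(2)/2.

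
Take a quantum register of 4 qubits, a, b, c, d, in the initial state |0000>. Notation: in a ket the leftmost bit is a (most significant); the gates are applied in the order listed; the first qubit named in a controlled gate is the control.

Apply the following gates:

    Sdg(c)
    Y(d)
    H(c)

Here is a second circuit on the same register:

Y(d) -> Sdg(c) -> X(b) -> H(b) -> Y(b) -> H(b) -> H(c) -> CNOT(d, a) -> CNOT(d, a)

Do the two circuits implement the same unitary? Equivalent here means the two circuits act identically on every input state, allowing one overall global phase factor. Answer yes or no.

No: there is an input state on which the two circuits produce genuinely different outputs (not merely differing by a phase).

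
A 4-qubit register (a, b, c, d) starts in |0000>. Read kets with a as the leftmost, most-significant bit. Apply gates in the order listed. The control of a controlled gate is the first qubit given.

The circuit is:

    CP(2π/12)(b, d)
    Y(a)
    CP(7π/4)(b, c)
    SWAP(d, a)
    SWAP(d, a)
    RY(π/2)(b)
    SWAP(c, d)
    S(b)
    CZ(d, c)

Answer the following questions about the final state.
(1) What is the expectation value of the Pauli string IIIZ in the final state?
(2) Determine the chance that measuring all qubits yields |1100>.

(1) The observable IIIZ averages to 1. Key observation: gates 4-5 undo each other exactly, leaving only the rest of the circuit to track.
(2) The probability of measuring |1100> is 1/2.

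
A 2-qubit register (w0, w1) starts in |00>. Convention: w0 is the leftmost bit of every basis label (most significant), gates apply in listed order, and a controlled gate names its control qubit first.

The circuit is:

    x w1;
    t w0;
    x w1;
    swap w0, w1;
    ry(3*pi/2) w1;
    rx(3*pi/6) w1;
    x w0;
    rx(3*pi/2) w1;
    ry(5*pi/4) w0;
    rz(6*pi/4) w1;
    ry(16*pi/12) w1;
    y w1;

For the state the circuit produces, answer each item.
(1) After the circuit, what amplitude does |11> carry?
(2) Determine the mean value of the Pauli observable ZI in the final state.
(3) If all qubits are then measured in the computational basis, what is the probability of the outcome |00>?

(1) The amplitude on |11> is sqrt(2 - sqrt(2))*(sqrt(6) - sqrt(2)*I)*exp(I*pi/4)/8.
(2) The observable ZI averages to sqrt(2)/2.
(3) A full measurement returns |00> with probability sqrt(2)/8 + 1/4.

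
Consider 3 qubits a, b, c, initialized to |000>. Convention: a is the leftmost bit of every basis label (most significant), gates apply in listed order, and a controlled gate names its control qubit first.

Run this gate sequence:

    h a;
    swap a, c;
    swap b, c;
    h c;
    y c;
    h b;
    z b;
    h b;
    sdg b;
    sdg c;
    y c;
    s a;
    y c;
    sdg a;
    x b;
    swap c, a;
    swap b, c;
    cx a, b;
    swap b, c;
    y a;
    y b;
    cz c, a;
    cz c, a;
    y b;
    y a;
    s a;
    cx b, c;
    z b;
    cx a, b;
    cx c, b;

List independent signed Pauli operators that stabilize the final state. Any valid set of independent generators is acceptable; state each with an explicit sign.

The final state is stabilized by the group generated by +YIZ, -ZIY, +IZI; other independent generating sets are equally valid. Key observation: steps 20-25 multiply out to the identity, so the circuit reduces to the remaining gates.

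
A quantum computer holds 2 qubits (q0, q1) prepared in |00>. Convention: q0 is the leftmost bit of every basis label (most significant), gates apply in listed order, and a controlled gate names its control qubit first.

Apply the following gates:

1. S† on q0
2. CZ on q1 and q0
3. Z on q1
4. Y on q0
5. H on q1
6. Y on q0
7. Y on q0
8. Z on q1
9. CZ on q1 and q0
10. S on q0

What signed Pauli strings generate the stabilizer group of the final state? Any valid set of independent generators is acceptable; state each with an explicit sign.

The stabilizer group can be generated by +IX, -ZI, among other valid generating sets.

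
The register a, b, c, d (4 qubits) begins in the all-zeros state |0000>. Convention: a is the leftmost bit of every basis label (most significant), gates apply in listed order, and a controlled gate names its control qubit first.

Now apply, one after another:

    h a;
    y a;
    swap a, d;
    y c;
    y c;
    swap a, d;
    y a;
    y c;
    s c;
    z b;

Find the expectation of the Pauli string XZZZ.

In the final state, XZZZ has expectation -1. Key observation: the block from step 2 through step 7 cancels to the identity and can be dropped.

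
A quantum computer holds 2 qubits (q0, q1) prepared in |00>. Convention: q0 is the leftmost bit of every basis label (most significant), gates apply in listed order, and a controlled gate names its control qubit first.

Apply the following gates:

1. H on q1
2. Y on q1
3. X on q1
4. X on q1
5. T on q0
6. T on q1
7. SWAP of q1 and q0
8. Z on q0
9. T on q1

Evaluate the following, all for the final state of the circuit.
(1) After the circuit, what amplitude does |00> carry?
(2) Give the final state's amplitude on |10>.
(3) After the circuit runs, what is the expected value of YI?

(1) |00> carries amplitude -sqrt(2)*I/2 in the final state.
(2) The final state's coefficient on |10> equals -sqrt(2)*exp(3*I*pi/4)/2.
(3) The expectation value of YI is sqrt(2)/2.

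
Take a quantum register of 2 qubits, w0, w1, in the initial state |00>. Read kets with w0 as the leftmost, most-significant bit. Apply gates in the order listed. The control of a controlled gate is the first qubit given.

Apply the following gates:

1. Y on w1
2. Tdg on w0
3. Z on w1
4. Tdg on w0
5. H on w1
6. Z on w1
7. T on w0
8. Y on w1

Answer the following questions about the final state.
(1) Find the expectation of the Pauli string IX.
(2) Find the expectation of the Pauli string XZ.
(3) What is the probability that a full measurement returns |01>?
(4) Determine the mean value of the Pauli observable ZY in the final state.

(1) The observable IX averages to -1.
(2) The observable XZ averages to 0.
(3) A full measurement returns |01> with probability 1/2.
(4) The expectation value of ZY is 0.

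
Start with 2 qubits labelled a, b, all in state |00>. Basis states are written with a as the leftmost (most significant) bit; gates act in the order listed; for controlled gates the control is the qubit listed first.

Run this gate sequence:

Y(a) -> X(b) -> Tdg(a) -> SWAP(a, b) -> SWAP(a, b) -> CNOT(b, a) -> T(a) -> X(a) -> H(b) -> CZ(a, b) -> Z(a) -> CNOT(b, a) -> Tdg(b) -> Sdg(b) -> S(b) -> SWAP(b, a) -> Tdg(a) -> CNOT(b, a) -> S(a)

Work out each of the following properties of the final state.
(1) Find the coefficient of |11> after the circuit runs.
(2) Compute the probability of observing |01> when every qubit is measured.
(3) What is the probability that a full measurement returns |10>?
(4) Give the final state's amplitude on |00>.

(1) The final state's coefficient on |11> equals -sqrt(2)*exp(3*I*pi/4)/2.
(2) A full measurement returns |01> with probability 0.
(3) Outcome |10> occurs with probability 1/2.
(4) The final state's coefficient on |00> equals 0.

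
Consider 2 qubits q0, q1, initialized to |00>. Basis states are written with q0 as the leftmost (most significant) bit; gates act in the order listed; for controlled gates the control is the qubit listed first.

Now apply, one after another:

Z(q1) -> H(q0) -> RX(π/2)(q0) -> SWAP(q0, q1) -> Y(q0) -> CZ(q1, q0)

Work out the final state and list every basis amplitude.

The resulting statevector has amplitude 0 on |00>, 0 on |01>, 1/2 + I/2 on |10>, -1/2 - I/2 on |11>.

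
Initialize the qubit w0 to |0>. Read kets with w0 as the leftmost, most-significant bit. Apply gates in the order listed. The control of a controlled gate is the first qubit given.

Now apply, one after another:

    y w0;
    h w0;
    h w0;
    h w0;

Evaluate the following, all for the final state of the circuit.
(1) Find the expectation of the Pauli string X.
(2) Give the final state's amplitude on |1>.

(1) The expectation value of X is -1.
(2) The amplitude on |1> is -sqrt(2)*I/2.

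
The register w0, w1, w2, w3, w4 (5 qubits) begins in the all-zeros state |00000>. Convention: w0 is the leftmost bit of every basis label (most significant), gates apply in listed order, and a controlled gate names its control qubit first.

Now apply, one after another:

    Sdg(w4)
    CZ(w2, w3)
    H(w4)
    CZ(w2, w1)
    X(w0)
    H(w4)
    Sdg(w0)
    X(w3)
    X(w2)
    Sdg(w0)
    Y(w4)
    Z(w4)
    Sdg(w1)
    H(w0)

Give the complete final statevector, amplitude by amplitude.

The final amplitudes are sqrt(2)*I/2 on |00111>, -sqrt(2)*I/2 on |10111>, and 0 on every other basis state.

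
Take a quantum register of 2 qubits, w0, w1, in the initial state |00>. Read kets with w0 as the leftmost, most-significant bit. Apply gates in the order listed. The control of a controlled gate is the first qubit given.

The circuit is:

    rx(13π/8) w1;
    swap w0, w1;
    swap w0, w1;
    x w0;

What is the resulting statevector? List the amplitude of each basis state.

The resulting statevector has amplitude 0 on |00>, 0 on |01>, -cos(3*pi/16) on |10>, -I*sin(3*pi/16) on |11>.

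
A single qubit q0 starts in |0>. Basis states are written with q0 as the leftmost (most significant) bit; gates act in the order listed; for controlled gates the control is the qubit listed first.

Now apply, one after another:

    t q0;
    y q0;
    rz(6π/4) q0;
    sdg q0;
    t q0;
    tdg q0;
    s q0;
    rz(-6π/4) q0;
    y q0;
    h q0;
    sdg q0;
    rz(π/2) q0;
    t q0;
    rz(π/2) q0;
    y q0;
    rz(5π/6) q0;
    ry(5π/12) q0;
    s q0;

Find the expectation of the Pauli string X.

The observable X averages to -sqrt(2)/4 + sqrt(6)/4.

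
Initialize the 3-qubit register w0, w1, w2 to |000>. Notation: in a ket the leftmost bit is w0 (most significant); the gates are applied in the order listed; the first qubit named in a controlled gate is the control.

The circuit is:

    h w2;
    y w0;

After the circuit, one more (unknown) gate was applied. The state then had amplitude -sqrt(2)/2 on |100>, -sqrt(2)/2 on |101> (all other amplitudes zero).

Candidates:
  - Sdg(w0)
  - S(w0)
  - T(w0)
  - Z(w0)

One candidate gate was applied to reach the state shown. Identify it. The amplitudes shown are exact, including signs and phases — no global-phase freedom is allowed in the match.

The unique candidate consistent with the amplitudes is S(w0).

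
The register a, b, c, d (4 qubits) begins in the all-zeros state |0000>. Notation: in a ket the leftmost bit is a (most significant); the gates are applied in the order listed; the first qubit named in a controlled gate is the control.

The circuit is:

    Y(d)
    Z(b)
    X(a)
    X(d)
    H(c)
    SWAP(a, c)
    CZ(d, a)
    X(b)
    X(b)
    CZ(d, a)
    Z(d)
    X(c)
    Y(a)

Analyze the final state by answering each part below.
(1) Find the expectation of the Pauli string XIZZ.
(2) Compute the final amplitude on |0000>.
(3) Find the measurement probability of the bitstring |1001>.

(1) The observable XIZZ averages to -1. Key observation: steps 7-10 multiply out to the identity, so the circuit reduces to the remaining gates.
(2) The final state's coefficient on |0000> equals sqrt(2)/2.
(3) The probability of measuring |1001> is 0.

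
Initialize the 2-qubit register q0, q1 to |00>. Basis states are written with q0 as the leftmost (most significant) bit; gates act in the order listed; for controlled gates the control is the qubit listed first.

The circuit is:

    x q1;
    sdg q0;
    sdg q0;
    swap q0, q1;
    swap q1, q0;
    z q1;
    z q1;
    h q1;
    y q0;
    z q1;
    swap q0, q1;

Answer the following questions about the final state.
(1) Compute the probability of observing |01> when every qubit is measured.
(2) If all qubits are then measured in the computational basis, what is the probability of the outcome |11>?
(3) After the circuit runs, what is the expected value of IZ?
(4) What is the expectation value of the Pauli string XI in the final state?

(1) The probability of measuring |01> is 1/2.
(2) A full measurement returns |11> with probability 1/2.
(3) The expectation value of IZ is -1.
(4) In the final state, XI has expectation 1.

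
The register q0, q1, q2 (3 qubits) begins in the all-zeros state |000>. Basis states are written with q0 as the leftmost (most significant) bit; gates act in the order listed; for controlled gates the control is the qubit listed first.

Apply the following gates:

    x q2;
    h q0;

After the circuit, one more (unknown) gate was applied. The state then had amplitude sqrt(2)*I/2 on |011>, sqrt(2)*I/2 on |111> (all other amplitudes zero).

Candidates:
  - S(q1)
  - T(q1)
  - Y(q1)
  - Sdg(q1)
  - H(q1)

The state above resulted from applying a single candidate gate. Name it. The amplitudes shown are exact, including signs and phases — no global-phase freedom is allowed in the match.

It was Y(q1) that produced the state shown.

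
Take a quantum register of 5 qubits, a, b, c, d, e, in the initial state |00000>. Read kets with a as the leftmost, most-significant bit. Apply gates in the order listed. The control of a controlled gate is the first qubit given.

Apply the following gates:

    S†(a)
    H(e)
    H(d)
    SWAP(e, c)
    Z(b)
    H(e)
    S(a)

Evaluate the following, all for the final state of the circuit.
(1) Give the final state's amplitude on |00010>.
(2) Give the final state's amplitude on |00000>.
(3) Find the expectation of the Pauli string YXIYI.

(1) The amplitude on |00010> is sqrt(2)/4.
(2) |00000> carries amplitude sqrt(2)/4 in the final state.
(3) The observable YXIYI averages to 0.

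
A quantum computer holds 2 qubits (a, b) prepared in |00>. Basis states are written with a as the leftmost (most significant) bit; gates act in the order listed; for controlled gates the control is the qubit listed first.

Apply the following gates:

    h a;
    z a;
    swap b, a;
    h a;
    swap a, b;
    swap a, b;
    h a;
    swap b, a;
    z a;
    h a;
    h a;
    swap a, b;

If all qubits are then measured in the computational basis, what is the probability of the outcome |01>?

Outcome |01> occurs with probability 1/2. Key observation: the block from step 2 through step 9 cancels to the identity and can be dropped.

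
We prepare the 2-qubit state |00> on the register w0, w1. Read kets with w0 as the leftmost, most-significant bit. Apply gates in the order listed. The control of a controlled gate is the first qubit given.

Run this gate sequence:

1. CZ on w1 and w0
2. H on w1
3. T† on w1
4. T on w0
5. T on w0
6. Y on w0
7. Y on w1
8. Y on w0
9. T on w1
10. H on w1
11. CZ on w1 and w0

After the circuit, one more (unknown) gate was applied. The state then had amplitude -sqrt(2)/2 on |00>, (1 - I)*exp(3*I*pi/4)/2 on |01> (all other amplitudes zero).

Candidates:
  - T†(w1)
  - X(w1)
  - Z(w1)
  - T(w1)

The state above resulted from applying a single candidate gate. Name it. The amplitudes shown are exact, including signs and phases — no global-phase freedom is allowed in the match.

The applied gate was Z(w1).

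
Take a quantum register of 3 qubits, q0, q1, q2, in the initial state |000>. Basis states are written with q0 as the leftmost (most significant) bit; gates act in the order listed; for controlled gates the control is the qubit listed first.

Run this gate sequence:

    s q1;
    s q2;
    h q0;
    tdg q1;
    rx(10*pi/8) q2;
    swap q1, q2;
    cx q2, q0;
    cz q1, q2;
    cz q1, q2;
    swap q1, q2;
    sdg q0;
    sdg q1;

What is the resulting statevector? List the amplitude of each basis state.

The final amplitudes are -sqrt(4 - 2*sqrt(2))/4 on |000>, -I*sqrt(2*sqrt(2) + 4)/4 on |001>, 0 on |010>, 0 on |011>, I*sqrt(4 - 2*sqrt(2))/4 on |100>, -sqrt(2*sqrt(2) + 4)/4 on |101>, 0 on |110>, 0 on |111>. Key observation: steps 8-9 multiply out to the identity, so the circuit reduces to the remaining gates.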